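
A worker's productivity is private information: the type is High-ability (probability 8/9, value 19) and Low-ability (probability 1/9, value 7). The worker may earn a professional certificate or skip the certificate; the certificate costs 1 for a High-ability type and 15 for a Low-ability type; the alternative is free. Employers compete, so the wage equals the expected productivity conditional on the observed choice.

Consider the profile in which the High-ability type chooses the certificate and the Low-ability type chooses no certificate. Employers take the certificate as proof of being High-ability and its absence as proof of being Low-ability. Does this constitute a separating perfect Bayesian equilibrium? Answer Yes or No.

Yes

Under these beliefs, the certificate earns wage 19 and no certificate earns wage 7.
High-ability: the certificate nets 19 − 1 = 18; no certificate nets 7. High-ability prefers the certificate.
Low-ability: the certificate nets 19 − 15 = 4; no certificate nets 7. Low-ability prefers no certificate.
Neither type deviates, so the separating profile is an equilibrium.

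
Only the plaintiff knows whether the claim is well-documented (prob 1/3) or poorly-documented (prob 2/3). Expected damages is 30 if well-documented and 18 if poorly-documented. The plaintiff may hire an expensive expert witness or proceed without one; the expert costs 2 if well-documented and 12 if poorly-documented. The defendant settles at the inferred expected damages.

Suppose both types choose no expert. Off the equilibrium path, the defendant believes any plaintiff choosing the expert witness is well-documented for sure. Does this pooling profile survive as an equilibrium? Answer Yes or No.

On path, the defendant holds the prior and pays 1/3·30 + 2/3·18 = 22. Off path (the expert witness), believing well-documented, it pays 30.
well-documented: no expert nets 22; the expert witness nets 30 − 2 = 28. well-documented would deviate.
poorly-documented: no expert nets 22; the expert witness nets 30 − 12 = 18. poorly-documented stays.
A type deviates, so pooling fails.

No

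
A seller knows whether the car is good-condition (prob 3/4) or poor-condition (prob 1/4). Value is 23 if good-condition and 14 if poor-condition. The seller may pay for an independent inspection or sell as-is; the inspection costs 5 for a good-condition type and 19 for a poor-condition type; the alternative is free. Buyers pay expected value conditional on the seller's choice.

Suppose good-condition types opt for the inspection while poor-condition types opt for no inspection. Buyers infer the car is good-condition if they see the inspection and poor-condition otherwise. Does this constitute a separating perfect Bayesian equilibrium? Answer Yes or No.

Under these beliefs, the inspection earns price 23 and no inspection earns price 14.
good-condition: the inspection nets 23 − 5 = 18; no inspection nets 14. good-condition prefers the inspection.
poor-condition: the inspection nets 23 − 19 = 4; no inspection nets 14. poor-condition prefers no inspection.
Neither type deviates, so the separating profile is an equilibrium.

Yes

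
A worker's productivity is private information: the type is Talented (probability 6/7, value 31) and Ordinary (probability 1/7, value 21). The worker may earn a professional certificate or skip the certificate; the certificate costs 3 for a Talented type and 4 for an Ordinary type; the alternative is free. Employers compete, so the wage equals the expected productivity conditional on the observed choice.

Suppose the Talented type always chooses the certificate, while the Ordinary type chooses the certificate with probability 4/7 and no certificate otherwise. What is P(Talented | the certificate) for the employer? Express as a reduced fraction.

P(the certificate) = (6/7)·1 + (1/7)·(4/7) = 46/49.
By Bayes' rule, P(Talented | the certificate) = (6/7) / (46/49) = 21/23.

21/23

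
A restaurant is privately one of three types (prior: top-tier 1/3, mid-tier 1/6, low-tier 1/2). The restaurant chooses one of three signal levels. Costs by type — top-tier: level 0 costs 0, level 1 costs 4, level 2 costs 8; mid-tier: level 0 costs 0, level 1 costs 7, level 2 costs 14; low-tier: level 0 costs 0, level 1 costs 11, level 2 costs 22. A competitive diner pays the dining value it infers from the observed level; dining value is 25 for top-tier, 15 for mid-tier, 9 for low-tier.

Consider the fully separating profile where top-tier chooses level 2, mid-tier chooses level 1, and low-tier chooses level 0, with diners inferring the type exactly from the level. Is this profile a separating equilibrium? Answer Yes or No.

Separating price premiums: level 2 → 25, level 1 → 15, level 0 → 9.
top-tier (assigned level 2): level 0: 9 − 0 = 9; level 1: 15 − 4 = 11; level 2: 25 − 8 = 17. top-tier stays.
mid-tier (assigned level 1): level 0: 9 − 0 = 9; level 1: 15 − 7 = 8; level 2: 25 − 14 = 11. mid-tier prefers level 2.
low-tier (assigned level 0): level 0: 9 − 0 = 9; level 1: 15 − 11 = 4; level 2: 25 − 22 = 3. low-tier stays.
At least one type deviates; the separating profile fails.

No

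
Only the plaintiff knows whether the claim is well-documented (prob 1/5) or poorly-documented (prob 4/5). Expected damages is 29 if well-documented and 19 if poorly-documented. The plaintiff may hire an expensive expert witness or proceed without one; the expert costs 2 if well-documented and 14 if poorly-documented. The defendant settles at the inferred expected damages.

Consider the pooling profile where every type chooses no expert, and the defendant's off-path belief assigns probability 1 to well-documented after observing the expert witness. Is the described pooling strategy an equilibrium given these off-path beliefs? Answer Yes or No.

No

On path, the defendant holds the prior and pays 1/5·29 + 4/5·19 = 21. Off path (the expert witness), believing well-documented, it pays 29.
well-documented: no expert nets 21; the expert witness nets 29 − 2 = 27. well-documented would deviate.
poorly-documented: no expert nets 21; the expert witness nets 29 − 14 = 15. poorly-documented stays.
A type deviates, so pooling fails.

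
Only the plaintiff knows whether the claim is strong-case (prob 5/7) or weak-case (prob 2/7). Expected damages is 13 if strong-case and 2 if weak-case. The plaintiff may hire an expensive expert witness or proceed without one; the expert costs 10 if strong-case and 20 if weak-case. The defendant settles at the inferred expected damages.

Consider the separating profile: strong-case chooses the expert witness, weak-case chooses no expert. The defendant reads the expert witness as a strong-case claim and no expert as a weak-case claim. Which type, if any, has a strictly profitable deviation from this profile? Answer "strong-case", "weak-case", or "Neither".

The expert witness pays 13; no expert pays 2.
strong-case: assigned the expert witness, nets 13 − 10 = 3; deviating to no expert nets 2.
weak-case: assigned no expert, nets 2; deviating to the expert witness nets 13 − 20 = -7.
Both types strictly prefer their assigned action; no profitable deviation.

Neither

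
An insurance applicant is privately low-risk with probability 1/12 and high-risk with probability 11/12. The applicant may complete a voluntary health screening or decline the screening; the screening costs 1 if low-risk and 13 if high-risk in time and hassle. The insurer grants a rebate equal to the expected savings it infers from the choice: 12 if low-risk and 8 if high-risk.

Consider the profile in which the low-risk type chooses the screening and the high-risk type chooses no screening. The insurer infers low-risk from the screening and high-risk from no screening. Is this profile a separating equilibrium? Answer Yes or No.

Yes

Under these beliefs, the screening earns rebate 12 and no screening earns rebate 8.
low-risk: the screening nets 12 − 1 = 11; no screening nets 8. low-risk prefers the screening.
high-risk: the screening nets 12 − 13 = -1; no screening nets 8. high-risk prefers no screening.
Neither type deviates, so the separating profile is an equilibrium.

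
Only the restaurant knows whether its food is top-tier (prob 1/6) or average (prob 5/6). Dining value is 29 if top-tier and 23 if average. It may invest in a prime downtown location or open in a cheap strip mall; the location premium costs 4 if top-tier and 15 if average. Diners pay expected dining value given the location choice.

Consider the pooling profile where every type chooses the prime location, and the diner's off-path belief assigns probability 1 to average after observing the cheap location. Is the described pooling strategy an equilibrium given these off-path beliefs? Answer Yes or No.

On path, the diner holds the prior and pays 1/6·29 + 5/6·23 = 24. Off path (the cheap location), believing average, it pays 23.
top-tier: the prime location nets 24 − 4 = 20; the cheap location nets 23. top-tier would deviate.
average: the prime location nets 24 − 15 = 9; the cheap location nets 23. average would deviate.
A type deviates, so pooling fails.

No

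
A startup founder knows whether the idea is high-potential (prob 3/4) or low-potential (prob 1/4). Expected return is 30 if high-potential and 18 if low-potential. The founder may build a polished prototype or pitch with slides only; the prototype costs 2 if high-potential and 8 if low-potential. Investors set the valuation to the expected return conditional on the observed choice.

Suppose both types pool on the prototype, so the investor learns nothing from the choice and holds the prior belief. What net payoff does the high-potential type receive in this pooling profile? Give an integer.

Pooled valuation = 3/4·30 + 1/4·18 = 27.
high-potential pays cost 2 for the prototype, so net payoff = 27 − 2 = 25.

25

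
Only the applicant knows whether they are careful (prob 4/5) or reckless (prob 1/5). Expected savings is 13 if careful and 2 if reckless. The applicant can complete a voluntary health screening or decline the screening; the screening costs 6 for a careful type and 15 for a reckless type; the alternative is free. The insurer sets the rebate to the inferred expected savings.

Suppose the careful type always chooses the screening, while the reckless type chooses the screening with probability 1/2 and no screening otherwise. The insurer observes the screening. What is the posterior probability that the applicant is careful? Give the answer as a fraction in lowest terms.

P(the screening) = (4/5)·1 + (1/5)·(1/2) = 9/10.
By Bayes' rule, P(careful | the screening) = (4/5) / (9/10) = 8/9.

8/9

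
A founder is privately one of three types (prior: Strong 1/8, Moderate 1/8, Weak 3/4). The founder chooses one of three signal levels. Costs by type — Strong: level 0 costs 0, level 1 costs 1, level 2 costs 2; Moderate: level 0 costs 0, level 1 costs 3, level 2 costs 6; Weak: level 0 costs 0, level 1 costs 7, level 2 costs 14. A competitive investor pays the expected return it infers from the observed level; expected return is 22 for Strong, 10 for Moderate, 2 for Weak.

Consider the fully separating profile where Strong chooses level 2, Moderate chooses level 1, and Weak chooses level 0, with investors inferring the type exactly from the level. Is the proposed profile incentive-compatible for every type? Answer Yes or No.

Separating valuations: level 2 → 22, level 1 → 10, level 0 → 2.
Strong (assigned level 2): level 0: 2 − 0 = 2; level 1: 10 − 1 = 9; level 2: 22 − 2 = 20. Strong stays.
Moderate (assigned level 1): level 0: 2 − 0 = 2; level 1: 10 − 3 = 7; level 2: 22 − 6 = 16. Moderate prefers level 2.
Weak (assigned level 0): level 0: 2 − 0 = 2; level 1: 10 − 7 = 3; level 2: 22 − 14 = 8. Weak prefers level 2.
At least one type deviates; the separating profile fails.

No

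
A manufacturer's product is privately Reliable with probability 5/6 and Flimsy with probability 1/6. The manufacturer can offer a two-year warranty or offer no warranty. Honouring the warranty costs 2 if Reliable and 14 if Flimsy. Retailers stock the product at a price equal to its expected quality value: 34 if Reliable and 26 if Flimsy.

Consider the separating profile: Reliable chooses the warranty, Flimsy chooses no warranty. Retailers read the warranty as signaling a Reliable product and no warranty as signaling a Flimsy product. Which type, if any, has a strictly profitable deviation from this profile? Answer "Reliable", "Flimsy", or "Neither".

The warranty pays 34; no warranty pays 26.
Reliable: assigned the warranty, nets 34 − 2 = 32; deviating to no warranty nets 26.
Flimsy: assigned no warranty, nets 26; deviating to the warranty nets 34 − 14 = 20.
Both types strictly prefer their assigned action; no profitable deviation.

Neither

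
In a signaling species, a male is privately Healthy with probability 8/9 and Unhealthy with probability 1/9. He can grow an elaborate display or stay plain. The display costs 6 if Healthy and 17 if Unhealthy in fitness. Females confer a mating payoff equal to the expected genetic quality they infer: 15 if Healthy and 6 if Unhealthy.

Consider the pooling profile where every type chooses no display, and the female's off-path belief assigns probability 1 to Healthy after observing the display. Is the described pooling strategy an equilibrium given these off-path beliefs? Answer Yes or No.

On path, the female holds the prior and pays 8/9·15 + 1/9·6 = 14. Off path (the display), believing Healthy, it pays 15.
Healthy: no display nets 14; the display nets 15 − 6 = 9. Healthy stays.
Unhealthy: no display nets 14; the display nets 15 − 17 = -2. Unhealthy stays.
No type deviates, so pooling is sustained.

Yes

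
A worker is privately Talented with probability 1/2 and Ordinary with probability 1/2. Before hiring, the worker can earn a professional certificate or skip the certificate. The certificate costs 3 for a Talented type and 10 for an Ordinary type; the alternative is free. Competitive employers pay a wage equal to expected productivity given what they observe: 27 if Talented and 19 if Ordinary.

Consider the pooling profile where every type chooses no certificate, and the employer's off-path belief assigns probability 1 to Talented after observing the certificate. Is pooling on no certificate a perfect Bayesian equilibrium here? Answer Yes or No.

On path, the employer holds the prior and pays 1/2·27 + 1/2·19 = 23. Off path (the certificate), believing Talented, it pays 27.
Talented: no certificate nets 23; the certificate nets 27 − 3 = 24. Talented would deviate.
Ordinary: no certificate nets 23; the certificate nets 27 − 10 = 17. Ordinary stays.
A type deviates, so pooling fails.

No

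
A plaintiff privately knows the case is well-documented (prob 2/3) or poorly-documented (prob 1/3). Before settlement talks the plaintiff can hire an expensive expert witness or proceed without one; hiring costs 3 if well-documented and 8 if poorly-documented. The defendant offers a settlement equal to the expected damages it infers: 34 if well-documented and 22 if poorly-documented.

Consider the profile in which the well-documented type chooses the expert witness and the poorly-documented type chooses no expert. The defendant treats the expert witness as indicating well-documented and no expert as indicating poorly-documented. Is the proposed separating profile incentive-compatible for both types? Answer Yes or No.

Under these beliefs, the expert witness earns settlement 34 and no expert earns settlement 22.
well-documented: the expert witness nets 34 − 3 = 31; no expert nets 22. well-documented prefers the expert witness.
poorly-documented: the expert witness nets 34 − 8 = 26; no expert nets 22. poorly-documented would deviate to the expert witness.
poorly-documented has a profitable deviation, so the profile is not an equilibrium.

No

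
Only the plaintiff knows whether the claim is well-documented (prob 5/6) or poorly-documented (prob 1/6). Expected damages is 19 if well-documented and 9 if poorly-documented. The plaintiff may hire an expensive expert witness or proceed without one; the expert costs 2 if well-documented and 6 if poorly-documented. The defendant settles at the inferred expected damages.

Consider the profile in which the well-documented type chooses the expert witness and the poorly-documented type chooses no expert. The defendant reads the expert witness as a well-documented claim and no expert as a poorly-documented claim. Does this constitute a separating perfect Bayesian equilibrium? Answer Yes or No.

Under these beliefs, the expert witness earns settlement 19 and no expert earns settlement 9.
well-documented: the expert witness nets 19 − 2 = 17; no expert nets 9. well-documented prefers the expert witness.
poorly-documented: the expert witness nets 19 − 6 = 13; no expert nets 9. poorly-documented would deviate to the expert witness.
poorly-documented has a profitable deviation, so the profile is not an equilibrium.

No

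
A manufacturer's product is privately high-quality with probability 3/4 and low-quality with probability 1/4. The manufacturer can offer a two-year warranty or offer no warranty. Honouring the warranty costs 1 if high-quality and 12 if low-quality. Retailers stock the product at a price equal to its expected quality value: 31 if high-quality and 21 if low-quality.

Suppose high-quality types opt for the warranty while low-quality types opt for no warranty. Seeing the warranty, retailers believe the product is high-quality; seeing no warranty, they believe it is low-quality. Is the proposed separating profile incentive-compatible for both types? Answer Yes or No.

Under these beliefs, the warranty earns price 31 and no warranty earns price 21.
high-quality: the warranty nets 31 − 1 = 30; no warranty nets 21. high-quality prefers the warranty.
low-quality: the warranty nets 31 − 12 = 19; no warranty nets 21. low-quality prefers no warranty.
Neither type deviates, so the separating profile is an equilibrium.

Yes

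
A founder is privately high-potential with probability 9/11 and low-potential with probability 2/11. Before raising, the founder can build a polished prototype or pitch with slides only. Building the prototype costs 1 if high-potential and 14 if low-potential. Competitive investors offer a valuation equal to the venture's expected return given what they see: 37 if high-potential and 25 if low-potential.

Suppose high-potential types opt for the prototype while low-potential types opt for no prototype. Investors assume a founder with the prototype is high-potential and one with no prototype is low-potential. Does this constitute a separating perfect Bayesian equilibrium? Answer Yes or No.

Under these beliefs, the prototype earns valuation 37 and no prototype earns valuation 25.
high-potential: the prototype nets 37 − 1 = 36; no prototype nets 25. high-potential prefers the prototype.
low-potential: the prototype nets 37 − 14 = 23; no prototype nets 25. low-potential prefers no prototype.
Neither type deviates, so the separating profile is an equilibrium.

Yes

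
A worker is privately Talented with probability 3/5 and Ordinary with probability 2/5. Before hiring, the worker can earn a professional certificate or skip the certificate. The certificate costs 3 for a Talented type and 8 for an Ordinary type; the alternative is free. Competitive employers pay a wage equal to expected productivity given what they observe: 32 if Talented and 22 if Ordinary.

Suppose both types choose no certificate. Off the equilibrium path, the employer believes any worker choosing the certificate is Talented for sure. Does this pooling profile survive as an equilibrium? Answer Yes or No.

No

On path, the employer holds the prior and pays 3/5·32 + 2/5·22 = 28. Off path (the certificate), believing Talented, it pays 32.
Talented: no certificate nets 28; the certificate nets 32 − 3 = 29. Talented would deviate.
Ordinary: no certificate nets 28; the certificate nets 32 − 8 = 24. Ordinary stays.
A type deviates, so pooling fails.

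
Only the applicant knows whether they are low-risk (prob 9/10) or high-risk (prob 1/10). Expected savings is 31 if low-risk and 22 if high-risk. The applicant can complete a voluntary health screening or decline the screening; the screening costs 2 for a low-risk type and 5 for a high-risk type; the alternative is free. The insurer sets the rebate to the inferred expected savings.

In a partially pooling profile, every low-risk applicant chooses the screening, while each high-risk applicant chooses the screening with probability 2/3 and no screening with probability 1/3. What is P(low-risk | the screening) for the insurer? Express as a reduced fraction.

27/29

P(the screening) = (9/10)·1 + (1/10)·(2/3) = 29/30.
By Bayes' rule, P(low-risk | the screening) = (9/10) / (29/30) = 27/29.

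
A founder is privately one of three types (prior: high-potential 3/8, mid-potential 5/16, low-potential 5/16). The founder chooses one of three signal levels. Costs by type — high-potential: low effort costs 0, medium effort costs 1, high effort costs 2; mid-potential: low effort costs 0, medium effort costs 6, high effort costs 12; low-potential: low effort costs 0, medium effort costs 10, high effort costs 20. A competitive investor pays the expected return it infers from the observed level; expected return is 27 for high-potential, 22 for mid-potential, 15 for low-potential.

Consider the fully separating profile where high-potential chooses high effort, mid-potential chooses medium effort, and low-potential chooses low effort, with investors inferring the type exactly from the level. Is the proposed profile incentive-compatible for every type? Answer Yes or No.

Yes

Separating valuations: high effort → 27, medium effort → 22, low effort → 15.
high-potential (assigned high effort): low effort: 15 − 0 = 15; medium effort: 22 − 1 = 21; high effort: 27 − 2 = 25. high-potential stays.
mid-potential (assigned medium effort): low effort: 15 − 0 = 15; medium effort: 22 − 6 = 16; high effort: 27 − 12 = 15. mid-potential stays.
low-potential (assigned low effort): low effort: 15 − 0 = 15; medium effort: 22 − 10 = 12; high effort: 27 − 20 = 7. low-potential stays.
Every type prefers its assigned level; separation holds.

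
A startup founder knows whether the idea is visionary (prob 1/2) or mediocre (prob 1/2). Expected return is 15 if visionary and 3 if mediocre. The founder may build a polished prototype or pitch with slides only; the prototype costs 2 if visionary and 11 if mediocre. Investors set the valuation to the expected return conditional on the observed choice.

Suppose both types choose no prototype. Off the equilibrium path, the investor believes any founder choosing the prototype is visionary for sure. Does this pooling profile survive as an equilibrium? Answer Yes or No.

On path, the investor holds the prior and pays 1/2·15 + 1/2·3 = 9. Off path (the prototype), believing visionary, it pays 15.
visionary: no prototype nets 9; the prototype nets 15 − 2 = 13. visionary would deviate.
mediocre: no prototype nets 9; the prototype nets 15 − 11 = 4. mediocre stays.
A type deviates, so pooling fails.

No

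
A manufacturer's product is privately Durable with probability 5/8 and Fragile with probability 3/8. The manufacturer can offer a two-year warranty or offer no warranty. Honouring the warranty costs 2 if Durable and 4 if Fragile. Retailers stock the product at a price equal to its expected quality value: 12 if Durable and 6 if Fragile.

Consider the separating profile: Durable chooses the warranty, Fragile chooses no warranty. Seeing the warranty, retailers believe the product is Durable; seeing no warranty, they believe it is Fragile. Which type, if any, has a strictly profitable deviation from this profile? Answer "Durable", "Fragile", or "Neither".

Fragile

The warranty pays 12; no warranty pays 6.
Durable: assigned the warranty, nets 12 − 2 = 10; deviating to no warranty nets 6.
Fragile: assigned no warranty, nets 6; deviating to the warranty nets 12 − 4 = 8.
The Fragile type gains 2 by deviating.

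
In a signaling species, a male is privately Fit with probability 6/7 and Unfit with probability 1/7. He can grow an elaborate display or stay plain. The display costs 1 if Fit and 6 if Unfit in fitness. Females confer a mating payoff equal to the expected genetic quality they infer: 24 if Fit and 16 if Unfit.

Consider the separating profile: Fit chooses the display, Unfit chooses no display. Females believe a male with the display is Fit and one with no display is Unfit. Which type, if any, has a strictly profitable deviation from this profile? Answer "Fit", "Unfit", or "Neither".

The display pays 24; no display pays 16.
Fit: assigned the display, nets 24 − 1 = 23; deviating to no display nets 16.
Unfit: assigned no display, nets 16; deviating to the display nets 24 − 6 = 18.
The Unfit type gains 2 by deviating.

Unfit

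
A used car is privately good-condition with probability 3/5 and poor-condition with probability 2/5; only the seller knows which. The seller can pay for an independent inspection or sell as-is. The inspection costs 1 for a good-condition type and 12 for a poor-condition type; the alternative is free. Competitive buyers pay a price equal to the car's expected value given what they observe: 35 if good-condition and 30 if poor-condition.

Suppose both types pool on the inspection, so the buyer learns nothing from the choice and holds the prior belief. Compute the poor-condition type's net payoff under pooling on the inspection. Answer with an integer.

Pooled price = 3/5·35 + 2/5·30 = 33.
poor-condition pays cost 12 for the inspection, so net payoff = 33 − 12 = 21.

21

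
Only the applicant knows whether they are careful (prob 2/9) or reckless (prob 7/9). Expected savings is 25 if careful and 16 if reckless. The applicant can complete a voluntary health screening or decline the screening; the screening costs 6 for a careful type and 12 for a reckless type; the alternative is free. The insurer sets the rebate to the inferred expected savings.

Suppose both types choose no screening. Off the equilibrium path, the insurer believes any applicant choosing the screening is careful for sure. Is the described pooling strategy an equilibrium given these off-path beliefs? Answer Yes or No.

On path, the insurer holds the prior and pays 2/9·25 + 7/9·16 = 18. Off path (the screening), believing careful, it pays 25.
careful: no screening nets 18; the screening nets 25 − 6 = 19. careful would deviate.
reckless: no screening nets 18; the screening nets 25 − 12 = 13. reckless stays.
A type deviates, so pooling fails.

No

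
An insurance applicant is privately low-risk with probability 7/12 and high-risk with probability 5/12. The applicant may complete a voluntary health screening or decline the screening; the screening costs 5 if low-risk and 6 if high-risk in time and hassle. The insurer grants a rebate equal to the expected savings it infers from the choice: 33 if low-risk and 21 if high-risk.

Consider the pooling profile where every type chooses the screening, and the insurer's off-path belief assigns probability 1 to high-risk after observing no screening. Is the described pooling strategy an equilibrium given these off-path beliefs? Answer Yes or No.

On path, the insurer holds the prior and pays 7/12·33 + 5/12·21 = 28. Off path (no screening), believing high-risk, it pays 21.
low-risk: the screening nets 28 − 5 = 23; no screening nets 21. low-risk stays.
high-risk: the screening nets 28 − 6 = 22; no screening nets 21. high-risk stays.
No type deviates, so pooling is sustained.

Yes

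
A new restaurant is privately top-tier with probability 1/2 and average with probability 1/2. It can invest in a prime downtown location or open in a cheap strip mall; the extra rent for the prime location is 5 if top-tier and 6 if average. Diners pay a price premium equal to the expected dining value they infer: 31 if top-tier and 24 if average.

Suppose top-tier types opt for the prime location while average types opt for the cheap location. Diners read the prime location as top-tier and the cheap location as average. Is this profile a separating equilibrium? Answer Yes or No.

Under these beliefs, the prime location earns price premium 31 and the cheap location earns price premium 24.
top-tier: the prime location nets 31 − 5 = 26; the cheap location nets 24. top-tier prefers the prime location.
average: the prime location nets 31 − 6 = 25; the cheap location nets 24. average would deviate to the prime location.
average has a profitable deviation, so the profile is not an equilibrium.

No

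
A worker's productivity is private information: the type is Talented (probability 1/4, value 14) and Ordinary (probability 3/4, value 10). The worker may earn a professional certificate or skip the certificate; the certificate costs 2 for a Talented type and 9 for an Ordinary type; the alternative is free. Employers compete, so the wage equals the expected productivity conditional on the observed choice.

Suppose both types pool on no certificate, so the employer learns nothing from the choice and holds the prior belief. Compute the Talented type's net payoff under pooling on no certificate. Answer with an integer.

Pooled wage = 1/4·14 + 3/4·10 = 11.
Talented pays no cost for no certificate, so net payoff = 11.

11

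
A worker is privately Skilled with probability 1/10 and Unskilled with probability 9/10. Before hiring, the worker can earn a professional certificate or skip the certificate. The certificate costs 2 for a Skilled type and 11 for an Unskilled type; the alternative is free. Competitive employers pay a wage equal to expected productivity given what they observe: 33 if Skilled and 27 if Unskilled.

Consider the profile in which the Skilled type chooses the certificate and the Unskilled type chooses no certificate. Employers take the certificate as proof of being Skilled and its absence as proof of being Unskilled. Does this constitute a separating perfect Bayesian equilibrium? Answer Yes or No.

Under these beliefs, the certificate earns wage 33 and no certificate earns wage 27.
Skilled: the certificate nets 33 − 2 = 31; no certificate nets 27. Skilled prefers the certificate.
Unskilled: the certificate nets 33 − 11 = 22; no certificate nets 27. Unskilled prefers no certificate.
Neither type deviates, so the separating profile is an equilibrium.

Yes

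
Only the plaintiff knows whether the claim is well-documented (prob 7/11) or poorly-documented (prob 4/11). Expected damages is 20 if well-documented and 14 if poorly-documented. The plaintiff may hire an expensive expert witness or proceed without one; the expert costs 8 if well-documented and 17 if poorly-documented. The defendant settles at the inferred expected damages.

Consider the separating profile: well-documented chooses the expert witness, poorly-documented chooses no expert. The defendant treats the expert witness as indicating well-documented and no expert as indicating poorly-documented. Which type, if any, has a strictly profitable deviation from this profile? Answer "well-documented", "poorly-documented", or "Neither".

The expert witness pays 20; no expert pays 14.
well-documented: assigned the expert witness, nets 20 − 8 = 12; deviating to no expert nets 14.
poorly-documented: assigned no expert, nets 14; deviating to the expert witness nets 20 − 17 = 3.
The well-documented type gains 2 by deviating.

well-documented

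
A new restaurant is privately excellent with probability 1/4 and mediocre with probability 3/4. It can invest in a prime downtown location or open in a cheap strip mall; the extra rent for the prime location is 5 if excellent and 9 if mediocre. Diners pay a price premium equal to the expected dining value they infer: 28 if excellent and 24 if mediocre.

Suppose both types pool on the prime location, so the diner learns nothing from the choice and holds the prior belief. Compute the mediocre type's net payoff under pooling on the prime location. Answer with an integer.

16

Pooled price premium = 1/4·28 + 3/4·24 = 25.
mediocre pays cost 9 for the prime location, so net payoff = 25 − 9 = 16.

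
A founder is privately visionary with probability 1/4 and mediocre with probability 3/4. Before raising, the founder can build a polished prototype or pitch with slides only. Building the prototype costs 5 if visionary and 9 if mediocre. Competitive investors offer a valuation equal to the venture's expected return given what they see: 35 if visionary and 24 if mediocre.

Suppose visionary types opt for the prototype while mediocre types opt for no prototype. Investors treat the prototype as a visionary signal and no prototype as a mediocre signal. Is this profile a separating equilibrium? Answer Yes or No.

Under these beliefs, the prototype earns valuation 35 and no prototype earns valuation 24.
visionary: the prototype nets 35 − 5 = 30; no prototype nets 24. visionary prefers the prototype.
mediocre: the prototype nets 35 − 9 = 26; no prototype nets 24. mediocre would deviate to the prototype.
mediocre has a profitable deviation, so the profile is not an equilibrium.

No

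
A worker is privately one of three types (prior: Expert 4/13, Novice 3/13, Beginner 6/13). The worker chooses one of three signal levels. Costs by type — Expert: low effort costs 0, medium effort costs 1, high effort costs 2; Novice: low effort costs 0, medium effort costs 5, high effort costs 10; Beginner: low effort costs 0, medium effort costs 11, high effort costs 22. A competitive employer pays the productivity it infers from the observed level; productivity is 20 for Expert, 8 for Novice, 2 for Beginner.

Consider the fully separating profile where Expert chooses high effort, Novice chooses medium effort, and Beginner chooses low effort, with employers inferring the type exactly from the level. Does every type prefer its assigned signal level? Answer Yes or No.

No

Separating wages: high effort → 20, medium effort → 8, low effort → 2.
Expert (assigned high effort): low effort: 2 − 0 = 2; medium effort: 8 − 1 = 7; high effort: 20 − 2 = 18. Expert stays.
Novice (assigned medium effort): low effort: 2 − 0 = 2; medium effort: 8 − 5 = 3; high effort: 20 − 10 = 10. Novice prefers high effort.
Beginner (assigned low effort): low effort: 2 − 0 = 2; medium effort: 8 − 11 = -3; high effort: 20 − 22 = -2. Beginner stays.
At least one type deviates; the separating profile fails.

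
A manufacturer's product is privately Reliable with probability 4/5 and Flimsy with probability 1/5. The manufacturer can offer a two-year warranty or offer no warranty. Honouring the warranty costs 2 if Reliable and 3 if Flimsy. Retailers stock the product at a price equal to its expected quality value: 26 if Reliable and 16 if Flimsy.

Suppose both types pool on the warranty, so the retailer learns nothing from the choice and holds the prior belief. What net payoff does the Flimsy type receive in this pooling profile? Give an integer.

21

Pooled price = 4/5·26 + 1/5·16 = 24.
Flimsy pays cost 3 for the warranty, so net payoff = 24 − 3 = 21.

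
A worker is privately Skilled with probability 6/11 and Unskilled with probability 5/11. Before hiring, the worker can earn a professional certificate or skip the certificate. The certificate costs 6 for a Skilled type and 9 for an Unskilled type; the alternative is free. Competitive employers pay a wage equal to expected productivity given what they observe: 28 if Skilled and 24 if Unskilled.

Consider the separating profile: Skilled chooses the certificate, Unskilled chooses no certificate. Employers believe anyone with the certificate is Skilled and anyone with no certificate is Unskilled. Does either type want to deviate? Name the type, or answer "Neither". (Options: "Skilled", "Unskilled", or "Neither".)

Skilled

The certificate pays 28; no certificate pays 24.
Skilled: assigned the certificate, nets 28 − 6 = 22; deviating to no certificate nets 24.
Unskilled: assigned no certificate, nets 24; deviating to the certificate nets 28 − 9 = 19.
The Skilled type gains 2 by deviating.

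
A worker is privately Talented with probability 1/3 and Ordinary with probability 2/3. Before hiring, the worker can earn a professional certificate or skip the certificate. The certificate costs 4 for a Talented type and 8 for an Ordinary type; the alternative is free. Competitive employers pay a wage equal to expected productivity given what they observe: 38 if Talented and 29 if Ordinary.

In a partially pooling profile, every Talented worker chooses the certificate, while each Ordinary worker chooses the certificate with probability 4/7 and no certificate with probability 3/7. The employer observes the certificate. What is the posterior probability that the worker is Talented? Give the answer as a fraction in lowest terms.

7/15

P(the certificate) = (1/3)·1 + (2/3)·(4/7) = 5/7.
By Bayes' rule, P(Talented | the certificate) = (1/3) / (5/7) = 7/15.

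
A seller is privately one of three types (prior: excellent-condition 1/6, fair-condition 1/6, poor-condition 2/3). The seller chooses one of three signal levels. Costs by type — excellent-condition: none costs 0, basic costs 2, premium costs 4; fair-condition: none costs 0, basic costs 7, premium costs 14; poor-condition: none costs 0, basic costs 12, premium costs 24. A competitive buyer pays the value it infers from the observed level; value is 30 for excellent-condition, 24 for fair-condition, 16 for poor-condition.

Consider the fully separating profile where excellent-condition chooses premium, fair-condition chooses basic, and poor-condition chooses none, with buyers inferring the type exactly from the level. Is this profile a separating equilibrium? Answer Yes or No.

Separating prices: premium → 30, basic → 24, none → 16.
excellent-condition (assigned premium): none: 16 − 0 = 16; basic: 24 − 2 = 22; premium: 30 − 4 = 26. excellent-condition stays.
fair-condition (assigned basic): none: 16 − 0 = 16; basic: 24 − 7 = 17; premium: 30 − 14 = 16. fair-condition stays.
poor-condition (assigned none): none: 16 − 0 = 16; basic: 24 − 12 = 12; premium: 30 − 24 = 6. poor-condition stays.
Every type prefers its assigned level; separation holds.

Yes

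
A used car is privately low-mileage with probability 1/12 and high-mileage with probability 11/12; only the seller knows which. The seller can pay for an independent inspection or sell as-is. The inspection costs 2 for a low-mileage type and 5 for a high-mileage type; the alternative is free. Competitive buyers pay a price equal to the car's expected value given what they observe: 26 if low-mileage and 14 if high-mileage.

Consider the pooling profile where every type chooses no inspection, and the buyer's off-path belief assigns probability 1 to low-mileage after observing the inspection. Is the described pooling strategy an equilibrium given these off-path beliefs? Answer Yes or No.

On path, the buyer holds the prior and pays 1/12·26 + 11/12·14 = 15. Off path (the inspection), believing low-mileage, it pays 26.
low-mileage: no inspection nets 15; the inspection nets 26 − 2 = 24. low-mileage would deviate.
high-mileage: no inspection nets 15; the inspection nets 26 − 5 = 21. high-mileage would deviate.
A type deviates, so pooling fails.

No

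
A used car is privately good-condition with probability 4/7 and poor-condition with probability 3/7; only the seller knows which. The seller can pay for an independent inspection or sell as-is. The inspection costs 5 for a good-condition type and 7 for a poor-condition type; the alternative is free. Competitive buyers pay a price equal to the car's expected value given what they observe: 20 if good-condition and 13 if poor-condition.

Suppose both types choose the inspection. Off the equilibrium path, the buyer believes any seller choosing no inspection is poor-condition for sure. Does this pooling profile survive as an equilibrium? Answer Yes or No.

No

On path, the buyer holds the prior and pays 4/7·20 + 3/7·13 = 17. Off path (no inspection), believing poor-condition, it pays 13.
good-condition: the inspection nets 17 − 5 = 12; no inspection nets 13. good-condition would deviate.
poor-condition: the inspection nets 17 − 7 = 10; no inspection nets 13. poor-condition would deviate.
A type deviates, so pooling fails.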